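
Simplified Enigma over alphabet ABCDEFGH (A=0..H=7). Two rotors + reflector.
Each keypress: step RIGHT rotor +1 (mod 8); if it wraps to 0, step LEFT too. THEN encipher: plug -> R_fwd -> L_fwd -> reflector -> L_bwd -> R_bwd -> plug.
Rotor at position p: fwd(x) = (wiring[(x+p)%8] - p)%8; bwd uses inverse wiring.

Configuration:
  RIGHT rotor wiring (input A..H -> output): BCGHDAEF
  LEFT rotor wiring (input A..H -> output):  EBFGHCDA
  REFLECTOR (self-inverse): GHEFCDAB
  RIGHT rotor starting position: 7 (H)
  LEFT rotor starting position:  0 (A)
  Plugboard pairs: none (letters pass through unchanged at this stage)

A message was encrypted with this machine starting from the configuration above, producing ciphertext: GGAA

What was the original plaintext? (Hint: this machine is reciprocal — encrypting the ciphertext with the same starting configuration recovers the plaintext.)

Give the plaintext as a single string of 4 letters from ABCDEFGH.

Char 1 ('G'): step: R->0, L->1 (L advanced); G->plug->G->R->E->L->B->refl->H->L'->G->R'->C->plug->C
Char 2 ('G'): step: R->1, L=1; G->plug->G->R->E->L->B->refl->H->L'->G->R'->C->plug->C
Char 3 ('A'): step: R->2, L=1; A->plug->A->R->E->L->B->refl->H->L'->G->R'->D->plug->D
Char 4 ('A'): step: R->3, L=1; A->plug->A->R->E->L->B->refl->H->L'->G->R'->F->plug->F

Answer: CCDF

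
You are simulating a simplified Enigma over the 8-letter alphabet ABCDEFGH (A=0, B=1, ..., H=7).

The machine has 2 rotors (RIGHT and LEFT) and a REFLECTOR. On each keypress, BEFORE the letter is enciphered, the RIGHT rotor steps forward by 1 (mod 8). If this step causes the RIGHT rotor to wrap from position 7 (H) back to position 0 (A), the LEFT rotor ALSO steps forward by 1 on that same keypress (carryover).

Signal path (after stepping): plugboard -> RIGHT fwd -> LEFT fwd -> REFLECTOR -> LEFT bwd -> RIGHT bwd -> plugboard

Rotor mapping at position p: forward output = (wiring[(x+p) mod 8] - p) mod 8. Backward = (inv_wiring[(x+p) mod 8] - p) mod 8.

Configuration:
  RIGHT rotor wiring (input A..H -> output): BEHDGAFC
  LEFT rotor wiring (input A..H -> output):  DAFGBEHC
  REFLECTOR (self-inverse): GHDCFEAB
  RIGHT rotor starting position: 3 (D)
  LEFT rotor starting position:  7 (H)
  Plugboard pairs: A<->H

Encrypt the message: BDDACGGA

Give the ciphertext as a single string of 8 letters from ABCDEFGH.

Char 1 ('B'): step: R->4, L=7; B->plug->B->R->E->L->H->refl->B->L'->C->R'->A->plug->H
Char 2 ('D'): step: R->5, L=7; D->plug->D->R->E->L->H->refl->B->L'->C->R'->F->plug->F
Char 3 ('D'): step: R->6, L=7; D->plug->D->R->G->L->F->refl->E->L'->B->R'->E->plug->E
Char 4 ('A'): step: R->7, L=7; A->plug->H->R->G->L->F->refl->E->L'->B->R'->G->plug->G
Char 5 ('C'): step: R->0, L->0 (L advanced); C->plug->C->R->H->L->C->refl->D->L'->A->R'->F->plug->F
Char 6 ('G'): step: R->1, L=0; G->plug->G->R->B->L->A->refl->G->L'->D->R'->A->plug->H
Char 7 ('G'): step: R->2, L=0; G->plug->G->R->H->L->C->refl->D->L'->A->R'->F->plug->F
Char 8 ('A'): step: R->3, L=0; A->plug->H->R->E->L->B->refl->H->L'->G->R'->F->plug->F

Answer: HFEGFHFF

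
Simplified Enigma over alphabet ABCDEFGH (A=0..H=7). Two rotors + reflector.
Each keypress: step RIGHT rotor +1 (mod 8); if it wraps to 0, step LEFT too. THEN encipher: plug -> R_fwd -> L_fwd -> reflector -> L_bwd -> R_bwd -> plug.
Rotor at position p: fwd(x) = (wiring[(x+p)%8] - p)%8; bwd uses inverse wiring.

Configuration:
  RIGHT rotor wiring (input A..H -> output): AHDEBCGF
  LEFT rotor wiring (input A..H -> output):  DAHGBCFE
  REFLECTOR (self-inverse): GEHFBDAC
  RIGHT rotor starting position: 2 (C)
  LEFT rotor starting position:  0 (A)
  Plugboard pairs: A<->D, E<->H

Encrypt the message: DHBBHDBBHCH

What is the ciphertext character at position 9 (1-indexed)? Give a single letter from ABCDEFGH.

Char 1 ('D'): step: R->3, L=0; D->plug->A->R->B->L->A->refl->G->L'->D->R'->D->plug->A
Char 2 ('H'): step: R->4, L=0; H->plug->E->R->E->L->B->refl->E->L'->H->R'->G->plug->G
Char 3 ('B'): step: R->5, L=0; B->plug->B->R->B->L->A->refl->G->L'->D->R'->D->plug->A
Char 4 ('B'): step: R->6, L=0; B->plug->B->R->H->L->E->refl->B->L'->E->R'->H->plug->E
Char 5 ('H'): step: R->7, L=0; H->plug->E->R->F->L->C->refl->H->L'->C->R'->F->plug->F
Char 6 ('D'): step: R->0, L->1 (L advanced); D->plug->A->R->A->L->H->refl->C->L'->H->R'->B->plug->B
Char 7 ('B'): step: R->1, L=1; B->plug->B->R->C->L->F->refl->D->L'->G->R'->A->plug->D
Char 8 ('B'): step: R->2, L=1; B->plug->B->R->C->L->F->refl->D->L'->G->R'->G->plug->G
Char 9 ('H'): step: R->3, L=1; H->plug->E->R->C->L->F->refl->D->L'->G->R'->B->plug->B

B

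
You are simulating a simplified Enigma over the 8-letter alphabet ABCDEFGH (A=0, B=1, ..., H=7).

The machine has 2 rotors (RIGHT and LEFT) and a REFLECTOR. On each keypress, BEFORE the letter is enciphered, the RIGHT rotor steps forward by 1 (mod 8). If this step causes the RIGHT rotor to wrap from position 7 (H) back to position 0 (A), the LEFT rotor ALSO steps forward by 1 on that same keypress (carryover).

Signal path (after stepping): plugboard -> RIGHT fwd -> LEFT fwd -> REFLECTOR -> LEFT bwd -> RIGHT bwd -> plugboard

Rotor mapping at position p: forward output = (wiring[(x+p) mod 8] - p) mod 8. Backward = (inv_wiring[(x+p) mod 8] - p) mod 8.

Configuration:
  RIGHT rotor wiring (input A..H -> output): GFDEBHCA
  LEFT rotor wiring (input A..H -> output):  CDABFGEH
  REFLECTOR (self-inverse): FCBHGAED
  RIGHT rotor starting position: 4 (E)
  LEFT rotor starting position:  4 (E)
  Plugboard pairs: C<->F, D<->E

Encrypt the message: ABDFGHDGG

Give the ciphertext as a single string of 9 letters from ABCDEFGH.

Char 1 ('A'): step: R->5, L=4; A->plug->A->R->C->L->A->refl->F->L'->H->R'->G->plug->G
Char 2 ('B'): step: R->6, L=4; B->plug->B->R->C->L->A->refl->F->L'->H->R'->D->plug->E
Char 3 ('D'): step: R->7, L=4; D->plug->E->R->F->L->H->refl->D->L'->D->R'->H->plug->H
Char 4 ('F'): step: R->0, L->5 (L advanced); F->plug->C->R->D->L->F->refl->A->L'->H->R'->F->plug->C
Char 5 ('G'): step: R->1, L=5; G->plug->G->R->H->L->A->refl->F->L'->D->R'->C->plug->F
Char 6 ('H'): step: R->2, L=5; H->plug->H->R->D->L->F->refl->A->L'->H->R'->C->plug->F
Char 7 ('D'): step: R->3, L=5; D->plug->E->R->F->L->D->refl->H->L'->B->R'->A->plug->A
Char 8 ('G'): step: R->4, L=5; G->plug->G->R->H->L->A->refl->F->L'->D->R'->B->plug->B
Char 9 ('G'): step: R->5, L=5; G->plug->G->R->H->L->A->refl->F->L'->D->R'->C->plug->F

Answer: GEHCFFABF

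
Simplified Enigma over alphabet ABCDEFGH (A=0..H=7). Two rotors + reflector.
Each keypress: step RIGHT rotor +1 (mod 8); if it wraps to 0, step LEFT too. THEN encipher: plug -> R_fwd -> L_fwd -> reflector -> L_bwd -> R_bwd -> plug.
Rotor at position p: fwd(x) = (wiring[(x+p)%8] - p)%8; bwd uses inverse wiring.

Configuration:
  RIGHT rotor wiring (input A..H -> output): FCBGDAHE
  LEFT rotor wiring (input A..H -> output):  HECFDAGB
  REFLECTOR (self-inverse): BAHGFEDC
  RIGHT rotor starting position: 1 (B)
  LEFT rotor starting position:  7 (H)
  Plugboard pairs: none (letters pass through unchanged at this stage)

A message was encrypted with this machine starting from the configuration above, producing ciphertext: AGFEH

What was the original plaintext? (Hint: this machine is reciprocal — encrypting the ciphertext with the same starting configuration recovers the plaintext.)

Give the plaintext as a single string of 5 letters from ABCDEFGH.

Char 1 ('A'): step: R->2, L=7; A->plug->A->R->H->L->H->refl->C->L'->A->R'->H->plug->H
Char 2 ('G'): step: R->3, L=7; G->plug->G->R->H->L->H->refl->C->L'->A->R'->B->plug->B
Char 3 ('F'): step: R->4, L=7; F->plug->F->R->G->L->B->refl->A->L'->B->R'->E->plug->E
Char 4 ('E'): step: R->5, L=7; E->plug->E->R->F->L->E->refl->F->L'->C->R'->B->plug->B
Char 5 ('H'): step: R->6, L=7; H->plug->H->R->C->L->F->refl->E->L'->F->R'->G->plug->G

Answer: HBEBG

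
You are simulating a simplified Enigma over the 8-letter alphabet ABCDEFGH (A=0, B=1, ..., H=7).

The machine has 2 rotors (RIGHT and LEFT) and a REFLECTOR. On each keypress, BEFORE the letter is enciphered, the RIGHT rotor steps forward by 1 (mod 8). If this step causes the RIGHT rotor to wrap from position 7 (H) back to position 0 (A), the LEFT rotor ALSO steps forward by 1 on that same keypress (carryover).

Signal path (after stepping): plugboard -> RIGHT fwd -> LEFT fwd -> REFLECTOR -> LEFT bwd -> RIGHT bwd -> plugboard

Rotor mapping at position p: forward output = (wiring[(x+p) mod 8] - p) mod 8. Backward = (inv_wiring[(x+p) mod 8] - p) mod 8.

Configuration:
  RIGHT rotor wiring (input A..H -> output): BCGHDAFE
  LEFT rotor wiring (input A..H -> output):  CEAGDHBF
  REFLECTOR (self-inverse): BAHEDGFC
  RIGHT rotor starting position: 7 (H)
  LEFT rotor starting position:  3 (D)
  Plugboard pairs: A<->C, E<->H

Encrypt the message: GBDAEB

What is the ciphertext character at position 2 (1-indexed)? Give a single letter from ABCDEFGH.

Char 1 ('G'): step: R->0, L->4 (L advanced); G->plug->G->R->F->L->A->refl->B->L'->D->R'->E->plug->H
Char 2 ('B'): step: R->1, L=4; B->plug->B->R->F->L->A->refl->B->L'->D->R'->G->plug->G

G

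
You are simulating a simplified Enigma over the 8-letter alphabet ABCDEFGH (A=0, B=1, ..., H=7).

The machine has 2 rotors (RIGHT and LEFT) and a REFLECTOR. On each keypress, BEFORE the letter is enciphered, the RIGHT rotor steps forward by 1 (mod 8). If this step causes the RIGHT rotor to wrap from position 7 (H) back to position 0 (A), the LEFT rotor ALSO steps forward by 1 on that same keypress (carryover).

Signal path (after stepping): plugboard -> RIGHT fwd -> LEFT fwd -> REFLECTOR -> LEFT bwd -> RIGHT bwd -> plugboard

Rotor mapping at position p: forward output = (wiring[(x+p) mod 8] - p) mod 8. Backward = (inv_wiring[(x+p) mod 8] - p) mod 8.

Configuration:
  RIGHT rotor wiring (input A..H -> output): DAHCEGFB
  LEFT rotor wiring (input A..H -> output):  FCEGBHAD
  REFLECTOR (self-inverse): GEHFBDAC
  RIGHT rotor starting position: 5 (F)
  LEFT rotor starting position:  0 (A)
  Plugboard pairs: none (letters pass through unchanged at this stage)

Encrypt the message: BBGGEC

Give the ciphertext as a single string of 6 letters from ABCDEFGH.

Char 1 ('B'): step: R->6, L=0; B->plug->B->R->D->L->G->refl->A->L'->G->R'->G->plug->G
Char 2 ('B'): step: R->7, L=0; B->plug->B->R->E->L->B->refl->E->L'->C->R'->A->plug->A
Char 3 ('G'): step: R->0, L->1 (L advanced); G->plug->G->R->F->L->H->refl->C->L'->G->R'->F->plug->F
Char 4 ('G'): step: R->1, L=1; G->plug->G->R->A->L->B->refl->E->L'->H->R'->A->plug->A
Char 5 ('E'): step: R->2, L=1; E->plug->E->R->D->L->A->refl->G->L'->E->R'->D->plug->D
Char 6 ('C'): step: R->3, L=1; C->plug->C->R->D->L->A->refl->G->L'->E->R'->H->plug->H

Answer: GAFADH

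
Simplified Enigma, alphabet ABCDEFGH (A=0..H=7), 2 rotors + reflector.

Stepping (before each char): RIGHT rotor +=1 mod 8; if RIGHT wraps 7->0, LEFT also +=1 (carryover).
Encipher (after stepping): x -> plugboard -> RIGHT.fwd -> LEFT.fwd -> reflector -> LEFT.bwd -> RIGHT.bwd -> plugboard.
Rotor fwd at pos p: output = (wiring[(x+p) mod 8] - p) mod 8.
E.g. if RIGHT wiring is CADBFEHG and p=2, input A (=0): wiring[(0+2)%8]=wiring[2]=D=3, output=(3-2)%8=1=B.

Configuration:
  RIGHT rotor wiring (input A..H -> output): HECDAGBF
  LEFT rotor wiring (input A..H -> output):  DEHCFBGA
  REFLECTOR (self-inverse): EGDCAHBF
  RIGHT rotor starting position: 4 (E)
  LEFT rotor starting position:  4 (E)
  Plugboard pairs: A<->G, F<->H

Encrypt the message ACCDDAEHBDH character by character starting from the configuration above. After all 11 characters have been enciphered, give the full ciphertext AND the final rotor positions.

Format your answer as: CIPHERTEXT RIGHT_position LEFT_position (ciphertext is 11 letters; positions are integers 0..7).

Char 1 ('A'): step: R->5, L=4; A->plug->G->R->G->L->D->refl->C->L'->C->R'->D->plug->D
Char 2 ('C'): step: R->6, L=4; C->plug->C->R->B->L->F->refl->H->L'->E->R'->E->plug->E
Char 3 ('C'): step: R->7, L=4; C->plug->C->R->F->L->A->refl->E->L'->D->R'->D->plug->D
Char 4 ('D'): step: R->0, L->5 (L advanced); D->plug->D->R->D->L->G->refl->B->L'->B->R'->G->plug->A
Char 5 ('D'): step: R->1, L=5; D->plug->D->R->H->L->A->refl->E->L'->A->R'->F->plug->H
Char 6 ('A'): step: R->2, L=5; A->plug->G->R->F->L->C->refl->D->L'->C->R'->H->plug->F
Char 7 ('E'): step: R->3, L=5; E->plug->E->R->C->L->D->refl->C->L'->F->R'->B->plug->B
Char 8 ('H'): step: R->4, L=5; H->plug->F->R->A->L->E->refl->A->L'->H->R'->H->plug->F
Char 9 ('B'): step: R->5, L=5; B->plug->B->R->E->L->H->refl->F->L'->G->R'->G->plug->A
Char 10 ('D'): step: R->6, L=5; D->plug->D->R->G->L->F->refl->H->L'->E->R'->E->plug->E
Char 11 ('H'): step: R->7, L=5; H->plug->F->R->B->L->B->refl->G->L'->D->R'->D->plug->D
Final: ciphertext=DEDAHFBFAED, RIGHT=7, LEFT=5

Answer: DEDAHFBFAED 7 5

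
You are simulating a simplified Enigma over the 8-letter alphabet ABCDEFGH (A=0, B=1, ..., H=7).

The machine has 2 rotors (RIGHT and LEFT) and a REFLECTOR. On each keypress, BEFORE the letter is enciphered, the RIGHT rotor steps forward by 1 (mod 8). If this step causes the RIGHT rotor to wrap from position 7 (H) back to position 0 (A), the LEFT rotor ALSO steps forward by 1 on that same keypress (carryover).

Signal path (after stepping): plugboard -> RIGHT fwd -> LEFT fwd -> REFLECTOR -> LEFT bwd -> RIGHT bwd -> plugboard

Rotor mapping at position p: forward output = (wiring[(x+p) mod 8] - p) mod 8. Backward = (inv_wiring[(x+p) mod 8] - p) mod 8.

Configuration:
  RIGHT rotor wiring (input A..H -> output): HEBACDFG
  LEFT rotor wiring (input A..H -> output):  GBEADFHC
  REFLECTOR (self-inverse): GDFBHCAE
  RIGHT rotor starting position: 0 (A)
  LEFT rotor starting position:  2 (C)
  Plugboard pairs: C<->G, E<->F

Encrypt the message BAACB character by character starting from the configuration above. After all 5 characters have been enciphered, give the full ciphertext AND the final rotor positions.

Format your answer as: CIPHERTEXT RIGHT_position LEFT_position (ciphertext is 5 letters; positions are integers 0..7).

Answer: EBCGE 5 2

Derivation:
Char 1 ('B'): step: R->1, L=2; B->plug->B->R->A->L->C->refl->F->L'->E->R'->F->plug->E
Char 2 ('A'): step: R->2, L=2; A->plug->A->R->H->L->H->refl->E->L'->G->R'->B->plug->B
Char 3 ('A'): step: R->3, L=2; A->plug->A->R->F->L->A->refl->G->L'->B->R'->G->plug->C
Char 4 ('C'): step: R->4, L=2; C->plug->G->R->F->L->A->refl->G->L'->B->R'->C->plug->G
Char 5 ('B'): step: R->5, L=2; B->plug->B->R->A->L->C->refl->F->L'->E->R'->F->plug->E
Final: ciphertext=EBCGE, RIGHT=5, LEFT=2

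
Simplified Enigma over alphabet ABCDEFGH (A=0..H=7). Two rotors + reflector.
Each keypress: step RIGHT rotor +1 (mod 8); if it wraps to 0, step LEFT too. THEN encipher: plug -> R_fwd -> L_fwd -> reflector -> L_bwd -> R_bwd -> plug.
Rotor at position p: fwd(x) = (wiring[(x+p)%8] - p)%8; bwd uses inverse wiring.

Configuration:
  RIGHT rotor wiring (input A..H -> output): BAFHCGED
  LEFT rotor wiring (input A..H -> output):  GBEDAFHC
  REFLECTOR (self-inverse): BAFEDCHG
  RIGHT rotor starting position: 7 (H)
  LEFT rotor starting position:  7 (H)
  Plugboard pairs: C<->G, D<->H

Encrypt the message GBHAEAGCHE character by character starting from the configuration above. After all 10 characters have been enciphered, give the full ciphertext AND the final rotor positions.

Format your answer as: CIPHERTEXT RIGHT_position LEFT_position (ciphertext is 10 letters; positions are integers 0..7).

Answer: HHFHHHHDEF 1 1

Derivation:
Char 1 ('G'): step: R->0, L->0 (L advanced); G->plug->C->R->F->L->F->refl->C->L'->H->R'->D->plug->H
Char 2 ('B'): step: R->1, L=0; B->plug->B->R->E->L->A->refl->B->L'->B->R'->D->plug->H
Char 3 ('H'): step: R->2, L=0; H->plug->D->R->E->L->A->refl->B->L'->B->R'->F->plug->F
Char 4 ('A'): step: R->3, L=0; A->plug->A->R->E->L->A->refl->B->L'->B->R'->D->plug->H
Char 5 ('E'): step: R->4, L=0; E->plug->E->R->F->L->F->refl->C->L'->H->R'->D->plug->H
Char 6 ('A'): step: R->5, L=0; A->plug->A->R->B->L->B->refl->A->L'->E->R'->D->plug->H
Char 7 ('G'): step: R->6, L=0; G->plug->C->R->D->L->D->refl->E->L'->C->R'->D->plug->H
Char 8 ('C'): step: R->7, L=0; C->plug->G->R->H->L->C->refl->F->L'->F->R'->H->plug->D
Char 9 ('H'): step: R->0, L->1 (L advanced); H->plug->D->R->H->L->F->refl->C->L'->C->R'->E->plug->E
Char 10 ('E'): step: R->1, L=1; E->plug->E->R->F->L->G->refl->H->L'->D->R'->F->plug->F
Final: ciphertext=HHFHHHHDEF, RIGHT=1, LEFT=1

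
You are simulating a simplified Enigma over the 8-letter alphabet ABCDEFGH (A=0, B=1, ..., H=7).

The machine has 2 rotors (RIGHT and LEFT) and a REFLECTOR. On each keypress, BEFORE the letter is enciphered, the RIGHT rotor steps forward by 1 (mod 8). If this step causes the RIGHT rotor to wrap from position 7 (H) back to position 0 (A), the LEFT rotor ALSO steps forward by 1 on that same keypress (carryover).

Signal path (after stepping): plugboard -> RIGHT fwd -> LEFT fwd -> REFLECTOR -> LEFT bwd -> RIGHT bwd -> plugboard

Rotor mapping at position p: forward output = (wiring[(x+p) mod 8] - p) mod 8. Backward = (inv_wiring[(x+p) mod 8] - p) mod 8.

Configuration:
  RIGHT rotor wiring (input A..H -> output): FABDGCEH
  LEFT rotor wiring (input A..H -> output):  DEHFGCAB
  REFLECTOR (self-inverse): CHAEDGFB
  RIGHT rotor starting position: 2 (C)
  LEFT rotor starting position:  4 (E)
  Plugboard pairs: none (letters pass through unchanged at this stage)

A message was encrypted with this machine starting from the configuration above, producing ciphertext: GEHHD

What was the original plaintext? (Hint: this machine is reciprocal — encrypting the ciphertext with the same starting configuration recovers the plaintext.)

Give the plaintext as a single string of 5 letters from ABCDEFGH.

Char 1 ('G'): step: R->3, L=4; G->plug->G->R->F->L->A->refl->C->L'->A->R'->A->plug->A
Char 2 ('E'): step: R->4, L=4; E->plug->E->R->B->L->G->refl->F->L'->D->R'->D->plug->D
Char 3 ('H'): step: R->5, L=4; H->plug->H->R->B->L->G->refl->F->L'->D->R'->E->plug->E
Char 4 ('H'): step: R->6, L=4; H->plug->H->R->E->L->H->refl->B->L'->H->R'->C->plug->C
Char 5 ('D'): step: R->7, L=4; D->plug->D->R->C->L->E->refl->D->L'->G->R'->B->plug->B

Answer: ADECB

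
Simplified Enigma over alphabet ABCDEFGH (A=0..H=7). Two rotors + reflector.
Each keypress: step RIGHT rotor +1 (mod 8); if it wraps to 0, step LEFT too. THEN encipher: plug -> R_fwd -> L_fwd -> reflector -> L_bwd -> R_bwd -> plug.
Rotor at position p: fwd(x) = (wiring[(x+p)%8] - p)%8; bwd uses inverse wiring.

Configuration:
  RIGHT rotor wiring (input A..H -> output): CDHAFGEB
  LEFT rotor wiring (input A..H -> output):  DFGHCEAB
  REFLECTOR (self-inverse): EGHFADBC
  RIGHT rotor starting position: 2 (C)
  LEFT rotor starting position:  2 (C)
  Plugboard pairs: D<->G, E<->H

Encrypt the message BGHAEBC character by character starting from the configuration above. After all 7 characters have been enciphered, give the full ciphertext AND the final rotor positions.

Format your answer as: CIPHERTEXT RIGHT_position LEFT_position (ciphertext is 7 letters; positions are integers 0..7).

Char 1 ('B'): step: R->3, L=2; B->plug->B->R->C->L->A->refl->E->L'->A->R'->G->plug->D
Char 2 ('G'): step: R->4, L=2; G->plug->D->R->F->L->H->refl->C->L'->D->R'->G->plug->D
Char 3 ('H'): step: R->5, L=2; H->plug->E->R->G->L->B->refl->G->L'->E->R'->C->plug->C
Char 4 ('A'): step: R->6, L=2; A->plug->A->R->G->L->B->refl->G->L'->E->R'->C->plug->C
Char 5 ('E'): step: R->7, L=2; E->plug->H->R->F->L->H->refl->C->L'->D->R'->B->plug->B
Char 6 ('B'): step: R->0, L->3 (L advanced); B->plug->B->R->D->L->F->refl->D->L'->H->R'->C->plug->C
Char 7 ('C'): step: R->1, L=3; C->plug->C->R->H->L->D->refl->F->L'->D->R'->F->plug->F
Final: ciphertext=DDCCBCF, RIGHT=1, LEFT=3

Answer: DDCCBCF 1 3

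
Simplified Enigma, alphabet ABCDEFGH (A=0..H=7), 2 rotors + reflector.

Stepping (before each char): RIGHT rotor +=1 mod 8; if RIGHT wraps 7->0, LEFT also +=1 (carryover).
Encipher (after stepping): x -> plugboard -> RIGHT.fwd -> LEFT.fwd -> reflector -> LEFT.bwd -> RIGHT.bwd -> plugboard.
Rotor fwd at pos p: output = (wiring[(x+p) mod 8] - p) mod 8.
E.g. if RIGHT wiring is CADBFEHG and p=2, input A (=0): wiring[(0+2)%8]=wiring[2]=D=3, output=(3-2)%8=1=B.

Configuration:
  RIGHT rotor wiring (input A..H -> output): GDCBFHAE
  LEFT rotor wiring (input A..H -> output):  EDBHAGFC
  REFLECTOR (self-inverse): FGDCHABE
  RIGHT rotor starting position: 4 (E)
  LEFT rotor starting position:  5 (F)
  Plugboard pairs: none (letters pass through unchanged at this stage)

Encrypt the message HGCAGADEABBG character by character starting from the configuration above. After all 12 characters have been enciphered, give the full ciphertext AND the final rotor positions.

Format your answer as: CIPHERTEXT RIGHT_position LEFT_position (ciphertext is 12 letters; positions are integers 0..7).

Char 1 ('H'): step: R->5, L=5; H->plug->H->R->A->L->B->refl->G->L'->E->R'->G->plug->G
Char 2 ('G'): step: R->6, L=5; G->plug->G->R->H->L->D->refl->C->L'->G->R'->B->plug->B
Char 3 ('C'): step: R->7, L=5; C->plug->C->R->E->L->G->refl->B->L'->A->R'->G->plug->G
Char 4 ('A'): step: R->0, L->6 (L advanced); A->plug->A->R->G->L->C->refl->D->L'->E->R'->H->plug->H
Char 5 ('G'): step: R->1, L=6; G->plug->G->R->D->L->F->refl->A->L'->H->R'->F->plug->F
Char 6 ('A'): step: R->2, L=6; A->plug->A->R->A->L->H->refl->E->L'->B->R'->H->plug->H
Char 7 ('D'): step: R->3, L=6; D->plug->D->R->F->L->B->refl->G->L'->C->R'->B->plug->B
Char 8 ('E'): step: R->4, L=6; E->plug->E->R->C->L->G->refl->B->L'->F->R'->H->plug->H
Char 9 ('A'): step: R->5, L=6; A->plug->A->R->C->L->G->refl->B->L'->F->R'->F->plug->F
Char 10 ('B'): step: R->6, L=6; B->plug->B->R->G->L->C->refl->D->L'->E->R'->E->plug->E
Char 11 ('B'): step: R->7, L=6; B->plug->B->R->H->L->A->refl->F->L'->D->R'->D->plug->D
Char 12 ('G'): step: R->0, L->7 (L advanced); G->plug->G->R->A->L->D->refl->C->L'->D->R'->B->plug->B
Final: ciphertext=GBGHFHBHFEDB, RIGHT=0, LEFT=7

Answer: GBGHFHBHFEDB 0 7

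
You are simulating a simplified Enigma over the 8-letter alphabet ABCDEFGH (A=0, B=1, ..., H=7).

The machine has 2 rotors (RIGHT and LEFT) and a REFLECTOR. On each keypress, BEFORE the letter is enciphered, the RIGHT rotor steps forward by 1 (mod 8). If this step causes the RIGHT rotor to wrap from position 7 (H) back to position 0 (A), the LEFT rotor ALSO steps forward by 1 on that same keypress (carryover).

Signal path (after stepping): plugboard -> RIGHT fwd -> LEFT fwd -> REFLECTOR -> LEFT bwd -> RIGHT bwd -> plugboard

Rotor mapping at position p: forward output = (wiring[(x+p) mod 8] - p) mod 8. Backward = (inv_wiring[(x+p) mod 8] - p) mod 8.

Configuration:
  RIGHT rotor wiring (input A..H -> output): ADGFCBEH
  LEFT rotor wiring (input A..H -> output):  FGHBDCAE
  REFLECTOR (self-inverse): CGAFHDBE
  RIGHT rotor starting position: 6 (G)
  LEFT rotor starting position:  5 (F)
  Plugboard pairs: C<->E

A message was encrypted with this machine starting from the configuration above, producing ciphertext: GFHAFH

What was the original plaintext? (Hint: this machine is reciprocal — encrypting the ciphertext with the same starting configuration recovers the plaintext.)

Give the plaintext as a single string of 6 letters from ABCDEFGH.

Answer: CGAHEC

Derivation:
Char 1 ('G'): step: R->7, L=5; G->plug->G->R->C->L->H->refl->E->L'->G->R'->E->plug->C
Char 2 ('F'): step: R->0, L->6 (L advanced); F->plug->F->R->B->L->G->refl->B->L'->E->R'->G->plug->G
Char 3 ('H'): step: R->1, L=6; H->plug->H->R->H->L->E->refl->H->L'->C->R'->A->plug->A
Char 4 ('A'): step: R->2, L=6; A->plug->A->R->E->L->B->refl->G->L'->B->R'->H->plug->H
Char 5 ('F'): step: R->3, L=6; F->plug->F->R->F->L->D->refl->F->L'->G->R'->C->plug->E
Char 6 ('H'): step: R->4, L=6; H->plug->H->R->B->L->G->refl->B->L'->E->R'->E->plug->C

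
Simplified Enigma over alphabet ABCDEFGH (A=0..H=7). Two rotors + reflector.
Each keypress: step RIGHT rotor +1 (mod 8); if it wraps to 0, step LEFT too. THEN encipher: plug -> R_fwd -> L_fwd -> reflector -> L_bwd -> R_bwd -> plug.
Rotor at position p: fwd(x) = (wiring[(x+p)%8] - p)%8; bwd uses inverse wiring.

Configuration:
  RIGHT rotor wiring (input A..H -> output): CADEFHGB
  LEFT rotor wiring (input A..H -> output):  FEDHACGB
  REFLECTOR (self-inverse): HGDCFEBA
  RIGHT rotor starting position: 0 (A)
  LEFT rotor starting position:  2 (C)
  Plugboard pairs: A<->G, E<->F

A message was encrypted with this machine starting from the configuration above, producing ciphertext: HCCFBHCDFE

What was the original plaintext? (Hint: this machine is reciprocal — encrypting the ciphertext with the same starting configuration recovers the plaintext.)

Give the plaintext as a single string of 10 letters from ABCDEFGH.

Char 1 ('H'): step: R->1, L=2; H->plug->H->R->B->L->F->refl->E->L'->E->R'->D->plug->D
Char 2 ('C'): step: R->2, L=2; C->plug->C->R->D->L->A->refl->H->L'->F->R'->D->plug->D
Char 3 ('C'): step: R->3, L=2; C->plug->C->R->E->L->E->refl->F->L'->B->R'->A->plug->G
Char 4 ('F'): step: R->4, L=2; F->plug->E->R->G->L->D->refl->C->L'->H->R'->G->plug->A
Char 5 ('B'): step: R->5, L=2; B->plug->B->R->B->L->F->refl->E->L'->E->R'->C->plug->C
Char 6 ('H'): step: R->6, L=2; H->plug->H->R->B->L->F->refl->E->L'->E->R'->C->plug->C
Char 7 ('C'): step: R->7, L=2; C->plug->C->R->B->L->F->refl->E->L'->E->R'->D->plug->D
Char 8 ('D'): step: R->0, L->3 (L advanced); D->plug->D->R->E->L->G->refl->B->L'->G->R'->G->plug->A
Char 9 ('F'): step: R->1, L=3; F->plug->E->R->G->L->B->refl->G->L'->E->R'->D->plug->D
Char 10 ('E'): step: R->2, L=3; E->plug->F->R->H->L->A->refl->H->L'->C->R'->B->plug->B

Answer: DDGACCDADB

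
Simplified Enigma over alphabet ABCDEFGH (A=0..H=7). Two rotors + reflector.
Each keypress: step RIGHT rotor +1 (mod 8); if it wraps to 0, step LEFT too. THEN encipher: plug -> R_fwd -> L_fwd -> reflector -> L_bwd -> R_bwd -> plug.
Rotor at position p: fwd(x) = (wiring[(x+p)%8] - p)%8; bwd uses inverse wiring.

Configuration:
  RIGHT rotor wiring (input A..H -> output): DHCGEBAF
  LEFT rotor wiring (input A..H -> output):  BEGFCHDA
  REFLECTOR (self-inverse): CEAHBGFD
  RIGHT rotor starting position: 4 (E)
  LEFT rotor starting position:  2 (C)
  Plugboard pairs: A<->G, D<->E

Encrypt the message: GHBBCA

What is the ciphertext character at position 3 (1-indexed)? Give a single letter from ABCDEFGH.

Char 1 ('G'): step: R->5, L=2; G->plug->A->R->E->L->B->refl->E->L'->A->R'->C->plug->C
Char 2 ('H'): step: R->6, L=2; H->plug->H->R->D->L->F->refl->G->L'->F->R'->C->plug->C
Char 3 ('B'): step: R->7, L=2; B->plug->B->R->E->L->B->refl->E->L'->A->R'->C->plug->C

C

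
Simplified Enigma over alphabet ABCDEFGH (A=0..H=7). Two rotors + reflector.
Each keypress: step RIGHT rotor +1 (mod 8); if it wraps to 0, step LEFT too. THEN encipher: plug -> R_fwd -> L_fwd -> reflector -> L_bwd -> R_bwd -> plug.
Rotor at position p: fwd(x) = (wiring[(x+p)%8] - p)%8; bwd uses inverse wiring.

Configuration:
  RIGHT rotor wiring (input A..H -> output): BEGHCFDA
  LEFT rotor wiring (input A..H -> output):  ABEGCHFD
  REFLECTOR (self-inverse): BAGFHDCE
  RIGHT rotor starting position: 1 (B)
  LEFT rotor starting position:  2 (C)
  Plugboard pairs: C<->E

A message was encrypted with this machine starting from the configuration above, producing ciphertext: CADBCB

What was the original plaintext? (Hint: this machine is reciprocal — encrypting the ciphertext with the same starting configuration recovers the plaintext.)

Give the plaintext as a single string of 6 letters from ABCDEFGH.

Answer: GHHADE

Derivation:
Char 1 ('C'): step: R->2, L=2; C->plug->E->R->B->L->E->refl->H->L'->H->R'->G->plug->G
Char 2 ('A'): step: R->3, L=2; A->plug->A->R->E->L->D->refl->F->L'->D->R'->H->plug->H
Char 3 ('D'): step: R->4, L=2; D->plug->D->R->E->L->D->refl->F->L'->D->R'->H->plug->H
Char 4 ('B'): step: R->5, L=2; B->plug->B->R->G->L->G->refl->C->L'->A->R'->A->plug->A
Char 5 ('C'): step: R->6, L=2; C->plug->E->R->A->L->C->refl->G->L'->G->R'->D->plug->D
Char 6 ('B'): step: R->7, L=2; B->plug->B->R->C->L->A->refl->B->L'->F->R'->C->plug->E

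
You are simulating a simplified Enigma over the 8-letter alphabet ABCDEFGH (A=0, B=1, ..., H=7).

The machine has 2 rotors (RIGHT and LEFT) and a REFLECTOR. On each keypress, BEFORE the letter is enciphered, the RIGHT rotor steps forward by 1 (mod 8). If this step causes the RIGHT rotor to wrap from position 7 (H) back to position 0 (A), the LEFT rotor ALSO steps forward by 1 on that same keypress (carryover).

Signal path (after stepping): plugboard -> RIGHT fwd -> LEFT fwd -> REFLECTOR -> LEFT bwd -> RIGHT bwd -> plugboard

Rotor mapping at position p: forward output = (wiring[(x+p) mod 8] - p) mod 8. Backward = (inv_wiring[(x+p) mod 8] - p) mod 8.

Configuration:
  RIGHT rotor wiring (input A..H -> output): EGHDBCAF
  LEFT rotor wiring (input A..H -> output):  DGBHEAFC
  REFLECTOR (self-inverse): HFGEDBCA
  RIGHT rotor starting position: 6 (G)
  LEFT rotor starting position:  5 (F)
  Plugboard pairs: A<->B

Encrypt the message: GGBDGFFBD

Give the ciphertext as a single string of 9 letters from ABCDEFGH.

Answer: BDCFBBBFG

Derivation:
Char 1 ('G'): step: R->7, L=5; G->plug->G->R->D->L->G->refl->C->L'->G->R'->A->plug->B
Char 2 ('G'): step: R->0, L->6 (L advanced); G->plug->G->R->A->L->H->refl->A->L'->D->R'->D->plug->D
Char 3 ('B'): step: R->1, L=6; B->plug->A->R->F->L->B->refl->F->L'->C->R'->C->plug->C
Char 4 ('D'): step: R->2, L=6; D->plug->D->R->A->L->H->refl->A->L'->D->R'->F->plug->F
Char 5 ('G'): step: R->3, L=6; G->plug->G->R->D->L->A->refl->H->L'->A->R'->A->plug->B
Char 6 ('F'): step: R->4, L=6; F->plug->F->R->C->L->F->refl->B->L'->F->R'->A->plug->B
Char 7 ('F'): step: R->5, L=6; F->plug->F->R->C->L->F->refl->B->L'->F->R'->A->plug->B
Char 8 ('B'): step: R->6, L=6; B->plug->A->R->C->L->F->refl->B->L'->F->R'->F->plug->F
Char 9 ('D'): step: R->7, L=6; D->plug->D->R->A->L->H->refl->A->L'->D->R'->G->plug->G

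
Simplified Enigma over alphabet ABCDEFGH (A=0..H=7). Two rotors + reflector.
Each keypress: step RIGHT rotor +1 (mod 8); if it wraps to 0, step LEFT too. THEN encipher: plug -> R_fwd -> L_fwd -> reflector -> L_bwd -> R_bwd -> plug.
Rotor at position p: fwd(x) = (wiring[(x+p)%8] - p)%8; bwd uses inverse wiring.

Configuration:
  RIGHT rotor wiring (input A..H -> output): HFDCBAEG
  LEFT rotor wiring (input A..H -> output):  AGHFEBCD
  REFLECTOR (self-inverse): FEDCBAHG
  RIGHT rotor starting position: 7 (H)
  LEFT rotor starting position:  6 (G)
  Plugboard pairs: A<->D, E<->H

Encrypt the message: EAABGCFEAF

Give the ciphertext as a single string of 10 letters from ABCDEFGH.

Answer: DCCDEHEHHA

Derivation:
Char 1 ('E'): step: R->0, L->7 (L advanced); E->plug->H->R->G->L->C->refl->D->L'->H->R'->A->plug->D
Char 2 ('A'): step: R->1, L=7; A->plug->D->R->A->L->E->refl->B->L'->B->R'->C->plug->C
Char 3 ('A'): step: R->2, L=7; A->plug->D->R->G->L->C->refl->D->L'->H->R'->C->plug->C
Char 4 ('B'): step: R->3, L=7; B->plug->B->R->G->L->C->refl->D->L'->H->R'->A->plug->D
Char 5 ('G'): step: R->4, L=7; G->plug->G->R->H->L->D->refl->C->L'->G->R'->H->plug->E
Char 6 ('C'): step: R->5, L=7; C->plug->C->R->B->L->B->refl->E->L'->A->R'->E->plug->H
Char 7 ('F'): step: R->6, L=7; F->plug->F->R->E->L->G->refl->H->L'->C->R'->H->plug->E
Char 8 ('E'): step: R->7, L=7; E->plug->H->R->F->L->F->refl->A->L'->D->R'->E->plug->H
Char 9 ('A'): step: R->0, L->0 (L advanced); A->plug->D->R->C->L->H->refl->G->L'->B->R'->E->plug->H
Char 10 ('F'): step: R->1, L=0; F->plug->F->R->D->L->F->refl->A->L'->A->R'->D->plug->A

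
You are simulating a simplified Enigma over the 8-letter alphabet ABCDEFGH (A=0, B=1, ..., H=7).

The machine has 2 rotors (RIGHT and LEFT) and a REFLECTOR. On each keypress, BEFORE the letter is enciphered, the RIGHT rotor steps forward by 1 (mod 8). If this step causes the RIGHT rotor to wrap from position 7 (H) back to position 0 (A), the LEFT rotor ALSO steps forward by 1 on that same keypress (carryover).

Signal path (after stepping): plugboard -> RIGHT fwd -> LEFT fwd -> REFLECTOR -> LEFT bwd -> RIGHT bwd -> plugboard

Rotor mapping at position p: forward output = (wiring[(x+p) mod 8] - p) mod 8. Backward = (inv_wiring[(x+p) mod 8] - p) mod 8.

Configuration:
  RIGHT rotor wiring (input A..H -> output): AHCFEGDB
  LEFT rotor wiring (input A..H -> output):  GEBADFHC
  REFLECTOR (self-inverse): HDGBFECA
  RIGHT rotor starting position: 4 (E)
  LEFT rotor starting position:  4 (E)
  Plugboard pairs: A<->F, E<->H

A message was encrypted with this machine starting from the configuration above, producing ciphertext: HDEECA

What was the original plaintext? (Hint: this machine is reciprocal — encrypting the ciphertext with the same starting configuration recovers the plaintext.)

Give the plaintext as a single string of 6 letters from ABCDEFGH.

Char 1 ('H'): step: R->5, L=4; H->plug->E->R->C->L->D->refl->B->L'->B->R'->A->plug->F
Char 2 ('D'): step: R->6, L=4; D->plug->D->R->B->L->B->refl->D->L'->C->R'->C->plug->C
Char 3 ('E'): step: R->7, L=4; E->plug->H->R->E->L->C->refl->G->L'->D->R'->D->plug->D
Char 4 ('E'): step: R->0, L->5 (L advanced); E->plug->H->R->B->L->C->refl->G->L'->H->R'->B->plug->B
Char 5 ('C'): step: R->1, L=5; C->plug->C->R->E->L->H->refl->A->L'->A->R'->G->plug->G
Char 6 ('A'): step: R->2, L=5; A->plug->F->R->H->L->G->refl->C->L'->B->R'->E->plug->H

Answer: FCDBGH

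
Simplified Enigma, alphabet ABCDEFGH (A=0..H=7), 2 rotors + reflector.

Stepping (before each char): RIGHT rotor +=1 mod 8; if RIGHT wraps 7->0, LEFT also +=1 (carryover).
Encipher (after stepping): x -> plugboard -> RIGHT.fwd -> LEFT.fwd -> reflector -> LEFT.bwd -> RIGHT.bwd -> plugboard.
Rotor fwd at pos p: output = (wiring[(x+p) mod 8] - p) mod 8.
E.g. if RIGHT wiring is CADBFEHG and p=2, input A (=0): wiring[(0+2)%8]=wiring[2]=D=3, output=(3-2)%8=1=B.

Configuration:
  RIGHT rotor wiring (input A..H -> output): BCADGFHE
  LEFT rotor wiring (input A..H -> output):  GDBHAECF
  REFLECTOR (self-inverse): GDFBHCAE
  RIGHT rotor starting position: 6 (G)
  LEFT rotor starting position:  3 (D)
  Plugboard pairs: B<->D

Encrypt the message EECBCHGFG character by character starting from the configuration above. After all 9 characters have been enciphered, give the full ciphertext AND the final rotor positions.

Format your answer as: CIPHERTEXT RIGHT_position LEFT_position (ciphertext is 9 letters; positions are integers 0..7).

Answer: BHAGECBGE 7 4

Derivation:
Char 1 ('E'): step: R->7, L=3; E->plug->E->R->E->L->C->refl->F->L'->B->R'->D->plug->B
Char 2 ('E'): step: R->0, L->4 (L advanced); E->plug->E->R->G->L->F->refl->C->L'->E->R'->H->plug->H
Char 3 ('C'): step: R->1, L=4; C->plug->C->R->C->L->G->refl->A->L'->B->R'->A->plug->A
Char 4 ('B'): step: R->2, L=4; B->plug->D->R->D->L->B->refl->D->L'->H->R'->G->plug->G
Char 5 ('C'): step: R->3, L=4; C->plug->C->R->C->L->G->refl->A->L'->B->R'->E->plug->E
Char 6 ('H'): step: R->4, L=4; H->plug->H->R->H->L->D->refl->B->L'->D->R'->C->plug->C
Char 7 ('G'): step: R->5, L=4; G->plug->G->R->G->L->F->refl->C->L'->E->R'->D->plug->B
Char 8 ('F'): step: R->6, L=4; F->plug->F->R->F->L->H->refl->E->L'->A->R'->G->plug->G
Char 9 ('G'): step: R->7, L=4; G->plug->G->R->G->L->F->refl->C->L'->E->R'->E->plug->E
Final: ciphertext=BHAGECBGE, RIGHT=7, LEFT=4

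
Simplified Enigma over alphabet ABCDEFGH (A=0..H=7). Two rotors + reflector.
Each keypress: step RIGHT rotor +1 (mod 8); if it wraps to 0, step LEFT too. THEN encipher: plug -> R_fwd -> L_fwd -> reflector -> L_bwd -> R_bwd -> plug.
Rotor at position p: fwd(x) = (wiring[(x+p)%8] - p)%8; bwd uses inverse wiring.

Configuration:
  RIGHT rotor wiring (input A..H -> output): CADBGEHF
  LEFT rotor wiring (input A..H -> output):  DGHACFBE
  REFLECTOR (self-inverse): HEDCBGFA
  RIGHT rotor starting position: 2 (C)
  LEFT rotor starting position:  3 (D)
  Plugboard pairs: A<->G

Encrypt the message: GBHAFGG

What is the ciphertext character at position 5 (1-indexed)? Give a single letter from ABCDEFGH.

Char 1 ('G'): step: R->3, L=3; G->plug->A->R->G->L->D->refl->C->L'->C->R'->E->plug->E
Char 2 ('B'): step: R->4, L=3; B->plug->B->R->A->L->F->refl->G->L'->D->R'->C->plug->C
Char 3 ('H'): step: R->5, L=3; H->plug->H->R->B->L->H->refl->A->L'->F->R'->D->plug->D
Char 4 ('A'): step: R->6, L=3; A->plug->G->R->A->L->F->refl->G->L'->D->R'->F->plug->F
Char 5 ('F'): step: R->7, L=3; F->plug->F->R->H->L->E->refl->B->L'->E->R'->D->plug->D

D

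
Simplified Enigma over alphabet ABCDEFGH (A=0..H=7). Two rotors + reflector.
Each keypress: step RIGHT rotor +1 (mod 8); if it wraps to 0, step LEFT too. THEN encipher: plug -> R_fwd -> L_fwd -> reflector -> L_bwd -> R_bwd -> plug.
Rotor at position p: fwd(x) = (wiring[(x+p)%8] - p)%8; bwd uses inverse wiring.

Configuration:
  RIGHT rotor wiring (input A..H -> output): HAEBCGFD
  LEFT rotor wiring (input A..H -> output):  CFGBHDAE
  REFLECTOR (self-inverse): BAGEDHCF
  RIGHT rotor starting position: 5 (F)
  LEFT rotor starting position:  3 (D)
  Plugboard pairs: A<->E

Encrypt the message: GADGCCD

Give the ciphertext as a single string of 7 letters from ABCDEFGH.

Char 1 ('G'): step: R->6, L=3; G->plug->G->R->E->L->B->refl->A->L'->C->R'->D->plug->D
Char 2 ('A'): step: R->7, L=3; A->plug->E->R->C->L->A->refl->B->L'->E->R'->A->plug->E
Char 3 ('D'): step: R->0, L->4 (L advanced); D->plug->D->R->B->L->H->refl->F->L'->H->R'->A->plug->E
Char 4 ('G'): step: R->1, L=4; G->plug->G->R->C->L->E->refl->D->L'->A->R'->C->plug->C
Char 5 ('C'): step: R->2, L=4; C->plug->C->R->A->L->D->refl->E->L'->C->R'->A->plug->E
Char 6 ('C'): step: R->3, L=4; C->plug->C->R->D->L->A->refl->B->L'->F->R'->G->plug->G
Char 7 ('D'): step: R->4, L=4; D->plug->D->R->H->L->F->refl->H->L'->B->R'->C->plug->C

Answer: DEECEGC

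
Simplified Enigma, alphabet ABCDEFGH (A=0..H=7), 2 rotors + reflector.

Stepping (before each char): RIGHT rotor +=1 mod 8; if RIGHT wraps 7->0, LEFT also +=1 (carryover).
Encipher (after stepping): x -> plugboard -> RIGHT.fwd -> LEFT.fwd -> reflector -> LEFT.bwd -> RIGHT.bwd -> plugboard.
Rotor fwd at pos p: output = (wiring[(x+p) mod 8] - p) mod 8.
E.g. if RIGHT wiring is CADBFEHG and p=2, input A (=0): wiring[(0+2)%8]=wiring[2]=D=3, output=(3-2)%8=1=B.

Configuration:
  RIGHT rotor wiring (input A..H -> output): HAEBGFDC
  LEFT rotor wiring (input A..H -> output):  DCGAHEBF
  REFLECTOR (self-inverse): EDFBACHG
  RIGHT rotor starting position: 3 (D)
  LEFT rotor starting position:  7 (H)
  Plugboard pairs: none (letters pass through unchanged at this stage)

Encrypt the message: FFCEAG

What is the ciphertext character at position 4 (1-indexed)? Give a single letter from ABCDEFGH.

Char 1 ('F'): step: R->4, L=7; F->plug->F->R->E->L->B->refl->D->L'->C->R'->A->plug->A
Char 2 ('F'): step: R->5, L=7; F->plug->F->R->H->L->C->refl->F->L'->G->R'->B->plug->B
Char 3 ('C'): step: R->6, L=7; C->plug->C->R->B->L->E->refl->A->L'->F->R'->A->plug->A
Char 4 ('E'): step: R->7, L=7; E->plug->E->R->C->L->D->refl->B->L'->E->R'->H->plug->H

H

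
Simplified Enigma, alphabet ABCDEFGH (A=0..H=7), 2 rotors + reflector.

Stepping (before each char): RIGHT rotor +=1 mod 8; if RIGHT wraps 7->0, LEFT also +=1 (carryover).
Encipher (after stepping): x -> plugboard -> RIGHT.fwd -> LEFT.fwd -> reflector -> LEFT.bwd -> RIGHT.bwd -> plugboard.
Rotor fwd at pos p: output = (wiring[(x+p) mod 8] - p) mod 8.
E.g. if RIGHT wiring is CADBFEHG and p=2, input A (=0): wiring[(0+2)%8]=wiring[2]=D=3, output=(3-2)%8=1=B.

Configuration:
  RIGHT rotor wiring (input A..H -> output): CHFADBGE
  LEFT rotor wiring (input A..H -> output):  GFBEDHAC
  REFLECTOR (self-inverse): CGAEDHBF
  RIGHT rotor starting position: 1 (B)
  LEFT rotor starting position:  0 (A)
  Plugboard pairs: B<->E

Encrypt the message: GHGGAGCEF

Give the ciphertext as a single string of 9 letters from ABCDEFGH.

Char 1 ('G'): step: R->2, L=0; G->plug->G->R->A->L->G->refl->B->L'->C->R'->F->plug->F
Char 2 ('H'): step: R->3, L=0; H->plug->H->R->C->L->B->refl->G->L'->A->R'->B->plug->E
Char 3 ('G'): step: R->4, L=0; G->plug->G->R->B->L->F->refl->H->L'->F->R'->B->plug->E
Char 4 ('G'): step: R->5, L=0; G->plug->G->R->D->L->E->refl->D->L'->E->R'->A->plug->A
Char 5 ('A'): step: R->6, L=0; A->plug->A->R->A->L->G->refl->B->L'->C->R'->F->plug->F
Char 6 ('G'): step: R->7, L=0; G->plug->G->R->C->L->B->refl->G->L'->A->R'->C->plug->C
Char 7 ('C'): step: R->0, L->1 (L advanced); C->plug->C->R->F->L->H->refl->F->L'->H->R'->B->plug->E
Char 8 ('E'): step: R->1, L=1; E->plug->B->R->E->L->G->refl->B->L'->G->R'->A->plug->A
Char 9 ('F'): step: R->2, L=1; F->plug->F->R->C->L->D->refl->E->L'->A->R'->G->plug->G

Answer: FEEAFCEAG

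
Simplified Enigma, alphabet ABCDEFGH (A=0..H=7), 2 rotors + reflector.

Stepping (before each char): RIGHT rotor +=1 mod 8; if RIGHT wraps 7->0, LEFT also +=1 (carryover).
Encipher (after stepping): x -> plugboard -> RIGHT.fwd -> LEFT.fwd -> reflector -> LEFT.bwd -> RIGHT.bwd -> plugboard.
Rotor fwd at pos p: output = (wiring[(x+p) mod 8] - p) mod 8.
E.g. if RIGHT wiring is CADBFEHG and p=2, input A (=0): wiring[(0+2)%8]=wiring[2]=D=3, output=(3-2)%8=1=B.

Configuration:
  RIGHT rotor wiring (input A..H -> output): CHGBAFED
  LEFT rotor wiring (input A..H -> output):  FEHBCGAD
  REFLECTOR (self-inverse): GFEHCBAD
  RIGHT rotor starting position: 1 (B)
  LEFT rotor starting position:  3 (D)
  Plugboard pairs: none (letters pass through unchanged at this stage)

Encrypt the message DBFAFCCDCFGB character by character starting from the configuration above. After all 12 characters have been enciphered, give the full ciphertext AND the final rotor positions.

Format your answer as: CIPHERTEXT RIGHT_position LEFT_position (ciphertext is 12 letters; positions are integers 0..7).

Answer: CFEGAAHEDGBG 5 4

Derivation:
Char 1 ('D'): step: R->2, L=3; D->plug->D->R->D->L->F->refl->B->L'->G->R'->C->plug->C
Char 2 ('B'): step: R->3, L=3; B->plug->B->R->F->L->C->refl->E->L'->H->R'->F->plug->F
Char 3 ('F'): step: R->4, L=3; F->plug->F->R->D->L->F->refl->B->L'->G->R'->E->plug->E
Char 4 ('A'): step: R->5, L=3; A->plug->A->R->A->L->G->refl->A->L'->E->R'->G->plug->G
Char 5 ('F'): step: R->6, L=3; F->plug->F->R->D->L->F->refl->B->L'->G->R'->A->plug->A
Char 6 ('C'): step: R->7, L=3; C->plug->C->R->A->L->G->refl->A->L'->E->R'->A->plug->A
Char 7 ('C'): step: R->0, L->4 (L advanced); C->plug->C->R->G->L->D->refl->H->L'->D->R'->H->plug->H
Char 8 ('D'): step: R->1, L=4; D->plug->D->R->H->L->F->refl->B->L'->E->R'->E->plug->E
Char 9 ('C'): step: R->2, L=4; C->plug->C->R->G->L->D->refl->H->L'->D->R'->D->plug->D
Char 10 ('F'): step: R->3, L=4; F->plug->F->R->H->L->F->refl->B->L'->E->R'->G->plug->G
Char 11 ('G'): step: R->4, L=4; G->plug->G->R->C->L->E->refl->C->L'->B->R'->B->plug->B
Char 12 ('B'): step: R->5, L=4; B->plug->B->R->H->L->F->refl->B->L'->E->R'->G->plug->G
Final: ciphertext=CFEGAAHEDGBG, RIGHT=5, LEFT=4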